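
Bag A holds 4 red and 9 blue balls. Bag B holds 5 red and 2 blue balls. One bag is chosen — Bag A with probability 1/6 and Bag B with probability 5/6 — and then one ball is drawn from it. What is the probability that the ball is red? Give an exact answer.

353/546

From Bag A: P(red) = 4/13.
From Bag B: P(red) = 5/7.
Total probability = (1/6)(4/13) + (5/6)(5/7) = 353/546.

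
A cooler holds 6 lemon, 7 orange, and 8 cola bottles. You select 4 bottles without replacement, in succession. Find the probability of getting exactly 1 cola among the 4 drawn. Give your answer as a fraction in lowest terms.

One ordering (cola drawn first) has probability 8/21 × 13/20 × 12/19 × 11/18 = 13728/143640 = 572/5985.
There are C(4,1) = 4 such orderings, each equally likely, so P = 4 × 572/5985 = 2288/5985.

2288/5985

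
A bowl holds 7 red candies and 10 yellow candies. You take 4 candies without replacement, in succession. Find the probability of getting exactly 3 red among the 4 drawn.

5/34

One ordering (red drawn first) has probability 7/17 × 6/16 × 5/15 × 10/14 = 2100/57120 = 5/136.
There are C(4,3) = 4 such orderings, each equally likely, so P = 4 × 5/136 = 5/34.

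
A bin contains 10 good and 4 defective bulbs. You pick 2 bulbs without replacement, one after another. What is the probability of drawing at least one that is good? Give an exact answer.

P(no good) = 4/14 × 3/13 = 12/182 = 6/91.
P(at least one) = 1 − 6/91 = 85/91.

85/91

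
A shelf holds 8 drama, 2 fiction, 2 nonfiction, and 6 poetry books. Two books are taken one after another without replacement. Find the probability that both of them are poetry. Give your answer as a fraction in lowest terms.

P(all poetry) = 6/18 × 5/17 = 30/306 = 5/51.

5/51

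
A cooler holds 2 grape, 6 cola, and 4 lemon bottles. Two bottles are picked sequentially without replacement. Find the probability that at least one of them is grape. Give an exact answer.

P(no grape) = 10/12 × 9/11 = 90/132 = 15/22.
P(at least one) = 1 − 15/22 = 7/22.

7/22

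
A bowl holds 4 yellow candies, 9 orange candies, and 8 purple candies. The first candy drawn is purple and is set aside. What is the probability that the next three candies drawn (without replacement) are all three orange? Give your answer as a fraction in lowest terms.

7/95

With the first candy removed, 9 orange remain out of 20.
P = 9/20 × 8/19 × 7/18 = 504/6840 = 7/95.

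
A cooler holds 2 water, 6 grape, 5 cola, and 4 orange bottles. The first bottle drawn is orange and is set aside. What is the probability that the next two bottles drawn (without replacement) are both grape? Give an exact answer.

With the first bottle removed, 6 grape remain out of 16.
P = 6/16 × 5/15 = 30/240 = 1/8.

1/8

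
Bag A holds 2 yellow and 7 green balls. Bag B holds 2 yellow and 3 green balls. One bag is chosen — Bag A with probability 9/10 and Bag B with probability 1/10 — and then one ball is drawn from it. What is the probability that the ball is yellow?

From Bag A: P(yellow) = 2/9.
From Bag B: P(yellow) = 2/5.
Total probability = (9/10)(2/9) + (1/10)(2/5) = 6/25.

6/25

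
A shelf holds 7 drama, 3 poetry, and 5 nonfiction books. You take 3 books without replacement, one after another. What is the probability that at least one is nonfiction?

P(no nonfiction) = 10/15 × 9/14 × 8/13 = 720/2730 = 24/91.
P(at least one) = 1 − 24/91 = 67/91.

67/91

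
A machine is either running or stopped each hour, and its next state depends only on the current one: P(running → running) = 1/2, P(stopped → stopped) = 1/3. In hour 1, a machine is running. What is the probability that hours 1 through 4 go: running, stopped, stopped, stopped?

Hour 1 is given. For each transition, use the conditional probability from the current state:
P(stopped | running) = 1/2; P(stopped | stopped) = 1/3; P(stopped | stopped) = 1/3.
P = 1/2 × 1/3 × 1/3 = 1/18.

1/18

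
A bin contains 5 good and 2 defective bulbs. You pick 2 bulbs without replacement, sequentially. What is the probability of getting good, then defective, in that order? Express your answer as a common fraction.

5/21

Multiply the probability of each draw given the previous ones:
P = 5/7 × 2/6 = 10/42 = 5/21.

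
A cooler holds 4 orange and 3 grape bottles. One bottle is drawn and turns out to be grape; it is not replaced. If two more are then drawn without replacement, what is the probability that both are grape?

1/15

With the first bottle removed, 2 grape remain out of 6.
P = 2/6 × 1/5 = 2/30 = 1/15.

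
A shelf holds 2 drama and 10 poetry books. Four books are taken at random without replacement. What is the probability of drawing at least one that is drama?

19/33

P(no drama) = 10/12 × 9/11 × 8/10 × 7/9 = 5040/11880 = 14/33.
P(at least one) = 1 − 14/33 = 19/33.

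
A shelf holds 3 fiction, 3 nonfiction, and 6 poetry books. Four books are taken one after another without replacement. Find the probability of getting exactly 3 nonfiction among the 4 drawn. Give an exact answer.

1/55

One ordering (nonfiction drawn first) has probability 3/12 × 2/11 × 1/10 × 9/9 = 54/11880 = 1/220.
There are C(4,3) = 4 such orderings, each equally likely, so P = 4 × 1/220 = 1/55.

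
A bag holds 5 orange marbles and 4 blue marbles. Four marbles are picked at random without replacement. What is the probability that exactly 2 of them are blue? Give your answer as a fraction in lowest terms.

One ordering (blue drawn first) has probability 4/9 × 3/8 × 5/7 × 4/6 = 240/3024 = 5/63.
There are C(4,2) = 6 such orderings, each equally likely, so P = 6 × 5/63 = 10/21.

10/21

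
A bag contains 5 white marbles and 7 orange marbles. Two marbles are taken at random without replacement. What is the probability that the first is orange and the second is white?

Chain rule:
P = 7/12 × 5/11 = 35/132.

35/132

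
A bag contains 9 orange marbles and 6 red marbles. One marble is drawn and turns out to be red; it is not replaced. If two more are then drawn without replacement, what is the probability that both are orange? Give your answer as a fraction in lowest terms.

With the first marble removed, 9 orange remain out of 14.
P = 9/14 × 8/13 = 72/182 = 36/91.

36/91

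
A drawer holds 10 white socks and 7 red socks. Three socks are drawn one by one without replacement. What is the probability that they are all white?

P = 10/17 × 9/16 × 8/15 = 720/4080 = 3/17.

3/17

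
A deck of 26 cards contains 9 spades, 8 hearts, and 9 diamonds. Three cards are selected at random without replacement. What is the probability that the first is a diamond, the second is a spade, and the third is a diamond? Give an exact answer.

27/650

Multiply the probability of each draw given the previous ones:
P = 9/26 × 9/25 × 8/24 = 648/15600 = 27/650.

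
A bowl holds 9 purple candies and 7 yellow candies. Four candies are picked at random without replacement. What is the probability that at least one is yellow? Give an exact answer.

121/130

P(no yellow) = 9/16 × 8/15 × 7/14 × 6/13 = 3024/43680 = 9/130.
P(at least one) = 1 − 9/130 = 121/130.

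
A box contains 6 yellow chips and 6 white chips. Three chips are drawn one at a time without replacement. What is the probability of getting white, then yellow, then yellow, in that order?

3/22

Each draw changes the counts, so multiply the conditional probabilities along the sequence:
P = 6/12 × 6/11 × 5/10 = 180/1320 = 3/22.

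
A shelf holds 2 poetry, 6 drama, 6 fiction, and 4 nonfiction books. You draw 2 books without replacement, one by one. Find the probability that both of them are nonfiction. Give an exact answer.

2/51

P = 4/18 × 3/17 = 12/306 = 2/51.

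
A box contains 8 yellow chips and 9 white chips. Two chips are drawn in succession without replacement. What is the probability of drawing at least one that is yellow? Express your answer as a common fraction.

P(no yellow) = 9/17 × 8/16 = 72/272 = 9/34.
P(at least one) = 1 − 9/34 = 25/34.

25/34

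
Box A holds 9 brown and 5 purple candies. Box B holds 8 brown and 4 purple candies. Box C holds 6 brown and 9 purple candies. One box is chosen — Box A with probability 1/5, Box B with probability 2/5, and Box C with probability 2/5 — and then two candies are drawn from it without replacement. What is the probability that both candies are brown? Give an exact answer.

4594/15015

From Box A: P(both brown) = (9/14)(8/13) = 36/91.
From Box B: P(both brown) = (8/12)(7/11) = 14/33.
From Box C: P(both brown) = (6/15)(5/14) = 1/7.
Total probability = (1/5)(36/91) + (2/5)(14/33) + (2/5)(1/7) = 4594/15015.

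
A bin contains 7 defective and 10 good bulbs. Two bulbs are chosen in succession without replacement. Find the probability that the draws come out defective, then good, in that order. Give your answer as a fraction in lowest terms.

35/136

Multiply the probability of each draw given the previous ones:
P = 7/17 × 10/16 = 70/272 = 35/136.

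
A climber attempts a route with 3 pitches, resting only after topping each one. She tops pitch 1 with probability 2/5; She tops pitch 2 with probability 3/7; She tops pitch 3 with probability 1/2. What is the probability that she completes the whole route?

The events are sequential, so multiply the conditional probabilities:
P = 2/5 × 3/7 × 1/2 = 6/70 = 3/35.

3/35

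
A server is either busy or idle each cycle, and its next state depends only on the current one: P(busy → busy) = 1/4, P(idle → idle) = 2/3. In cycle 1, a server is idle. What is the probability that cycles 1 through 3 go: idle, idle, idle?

4/9

Cycle 1 is given. For each transition, use the conditional probability from the current state:
P(idle | idle) = 2/3; P(idle | idle) = 2/3.
P = 2/3 × 2/3 = 4/9.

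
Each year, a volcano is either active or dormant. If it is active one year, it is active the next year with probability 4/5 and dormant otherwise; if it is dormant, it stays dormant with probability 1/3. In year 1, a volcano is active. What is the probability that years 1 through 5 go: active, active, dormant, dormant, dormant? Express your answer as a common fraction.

Year 1 is given. For each transition, use the conditional probability from the current state:
P(active | active) = 4/5; P(dormant | active) = 1/5; P(dormant | dormant) = 1/3; P(dormant | dormant) = 1/3.
P = 4/5 × 1/5 × 1/3 × 1/3 = 4/225.

4/225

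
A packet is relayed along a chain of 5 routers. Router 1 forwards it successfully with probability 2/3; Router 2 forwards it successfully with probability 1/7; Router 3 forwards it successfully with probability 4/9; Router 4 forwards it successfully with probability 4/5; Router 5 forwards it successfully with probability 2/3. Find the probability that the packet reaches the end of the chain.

64/2835

Multiplying along the chain,
P = 2/3 × 1/7 × 4/9 × 4/5 × 2/3 = 64/2835.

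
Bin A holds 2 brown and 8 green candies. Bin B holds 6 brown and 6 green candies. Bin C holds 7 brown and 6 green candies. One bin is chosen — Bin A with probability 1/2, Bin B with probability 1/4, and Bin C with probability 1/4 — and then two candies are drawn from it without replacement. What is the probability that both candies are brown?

From Bin A: P(both brown) = (2/10)(1/9) = 1/45.
From Bin B: P(both brown) = (6/12)(5/11) = 5/22.
From Bin C: P(both brown) = (7/13)(6/12) = 7/26.
Total probability = (1/2)(1/45) + (1/4)(5/22) + (1/4)(7/26) = 3481/25740.

3481/25740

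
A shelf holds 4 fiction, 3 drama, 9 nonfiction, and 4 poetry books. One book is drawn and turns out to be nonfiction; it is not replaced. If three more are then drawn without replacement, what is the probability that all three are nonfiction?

56/969

With the first book removed, 8 nonfiction remain out of 19.
P = 8/19 × 7/18 × 6/17 = 336/5814 = 56/969.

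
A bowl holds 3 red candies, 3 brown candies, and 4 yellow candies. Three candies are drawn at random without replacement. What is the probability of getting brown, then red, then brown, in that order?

1/40

Each draw changes the counts, so multiply the conditional probabilities along the sequence:
P = 3/10 × 3/9 × 2/8 = 18/720 = 1/40.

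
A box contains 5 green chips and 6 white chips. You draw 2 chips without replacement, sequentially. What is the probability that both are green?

2/11

P(every draw is green) = 5/11 × 4/10 = 20/110 = 2/11.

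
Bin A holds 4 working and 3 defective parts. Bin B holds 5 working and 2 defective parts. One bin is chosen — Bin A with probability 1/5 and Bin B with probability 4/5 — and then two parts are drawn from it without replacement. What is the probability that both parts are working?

46/105

From Bin A: P(both working) = (4/7)(3/6) = 2/7.
From Bin B: P(both working) = (5/7)(4/6) = 10/21.
Total probability = (1/5)(2/7) + (4/5)(10/21) = 46/105.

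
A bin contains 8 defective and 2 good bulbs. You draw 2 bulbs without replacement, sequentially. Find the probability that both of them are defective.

P(every draw is defective) = 8/10 × 7/9 = 56/90 = 28/45.

28/45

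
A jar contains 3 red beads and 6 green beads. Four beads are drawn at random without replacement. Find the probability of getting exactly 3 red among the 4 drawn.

1/21

One ordering (red drawn first) has probability 3/9 × 2/8 × 1/7 × 6/6 = 36/3024 = 1/84.
There are C(4,3) = 4 such orderings, each equally likely, so P = 4 × 1/84 = 1/21.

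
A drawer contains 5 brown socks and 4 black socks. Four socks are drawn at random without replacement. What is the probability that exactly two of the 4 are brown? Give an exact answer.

One ordering (brown drawn first) has probability 5/9 × 4/8 × 4/7 × 3/6 = 240/3024 = 5/63.
There are C(4,2) = 6 such orderings, each equally likely, so P = 6 × 5/63 = 10/21.

10/21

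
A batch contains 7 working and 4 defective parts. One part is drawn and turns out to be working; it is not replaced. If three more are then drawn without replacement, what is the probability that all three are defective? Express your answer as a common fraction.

1/30

After the first draw, 4 of the remaining 10 parts are defective.
P = 4/10 × 3/9 × 2/8 = 24/720 = 1/30.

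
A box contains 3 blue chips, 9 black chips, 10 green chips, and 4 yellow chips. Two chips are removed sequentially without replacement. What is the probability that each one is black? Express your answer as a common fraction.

P(all black) = 9/26 × 8/25 = 72/650 = 36/325.

36/325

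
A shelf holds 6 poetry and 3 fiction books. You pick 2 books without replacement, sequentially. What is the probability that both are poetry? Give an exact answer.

5/12

P(every draw is poetry) = 6/9 × 5/8 = 30/72 = 5/12.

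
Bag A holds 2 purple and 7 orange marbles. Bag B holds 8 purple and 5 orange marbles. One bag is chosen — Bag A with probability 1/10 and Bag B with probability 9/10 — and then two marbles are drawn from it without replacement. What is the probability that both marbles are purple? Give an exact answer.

From Bag A: P(both purple) = (2/9)(1/8) = 1/36.
From Bag B: P(both purple) = (8/13)(7/12) = 14/39.
Total probability = (1/10)(1/36) + (9/10)(14/39) = 305/936.

305/936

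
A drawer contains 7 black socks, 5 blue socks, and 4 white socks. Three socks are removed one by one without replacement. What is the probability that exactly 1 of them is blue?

55/112

One ordering (blue drawn first) has probability 5/16 × 11/15 × 10/14 = 550/3360 = 55/336.
There are C(3,1) = 3 such orderings, each equally likely, so P = 3 × 55/336 = 55/112.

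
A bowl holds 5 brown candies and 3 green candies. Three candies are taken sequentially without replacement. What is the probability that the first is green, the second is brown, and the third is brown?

Multiply the probability of each draw given the previous ones:
P = 3/8 × 5/7 × 4/6 = 60/336 = 5/28.

5/28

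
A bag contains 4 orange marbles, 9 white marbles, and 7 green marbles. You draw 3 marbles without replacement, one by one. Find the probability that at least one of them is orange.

P(no orange) = 16/20 × 15/19 × 14/18 = 3360/6840 = 28/57.
P(at least one) = 1 − 28/57 = 29/57.

29/57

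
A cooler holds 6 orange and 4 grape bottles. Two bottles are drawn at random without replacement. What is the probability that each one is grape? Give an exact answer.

P = 4/10 × 3/9 = 12/90 = 2/15.

2/15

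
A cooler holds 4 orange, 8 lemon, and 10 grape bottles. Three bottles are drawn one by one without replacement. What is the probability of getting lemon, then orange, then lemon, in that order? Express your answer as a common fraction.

Each draw changes the counts, so multiply the conditional probabilities along the sequence:
P = 8/22 × 4/21 × 7/20 = 224/9240 = 4/165.

4/165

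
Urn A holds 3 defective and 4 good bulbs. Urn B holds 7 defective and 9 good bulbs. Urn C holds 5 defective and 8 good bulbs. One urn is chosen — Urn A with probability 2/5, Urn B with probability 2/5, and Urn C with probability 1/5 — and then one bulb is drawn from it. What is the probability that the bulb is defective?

1541/3640

From Urn A: P(defective) = 3/7.
From Urn B: P(defective) = 7/16.
From Urn C: P(defective) = 5/13.
Total probability = (2/5)(3/7) + (2/5)(7/16) + (1/5)(5/13) = 1541/3640.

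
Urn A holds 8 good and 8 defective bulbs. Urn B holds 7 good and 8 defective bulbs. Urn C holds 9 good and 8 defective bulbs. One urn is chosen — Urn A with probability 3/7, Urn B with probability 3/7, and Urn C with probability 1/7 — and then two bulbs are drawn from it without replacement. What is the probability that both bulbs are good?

From Urn A: P(both good) = (8/16)(7/15) = 7/30.
From Urn B: P(both good) = (7/15)(6/14) = 1/5.
From Urn C: P(both good) = (9/17)(8/16) = 9/34.
Total probability = (3/7)(7/30) + (3/7)(1/5) + (1/7)(9/34) = 19/85.

19/85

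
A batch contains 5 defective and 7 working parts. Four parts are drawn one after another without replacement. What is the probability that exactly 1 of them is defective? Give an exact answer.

35/99

One ordering (defective drawn first) has probability 5/12 × 7/11 × 6/10 × 5/9 = 1050/11880 = 35/396.
There are C(4,1) = 4 such orderings, each equally likely, so P = 4 × 35/396 = 35/99.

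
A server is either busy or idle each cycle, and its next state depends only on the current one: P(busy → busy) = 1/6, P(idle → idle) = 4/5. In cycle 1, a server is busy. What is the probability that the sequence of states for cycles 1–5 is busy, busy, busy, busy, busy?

Cycle 1 is given. For each transition, use the conditional probability from the current state:
P(busy | busy) = 1/6; P(busy | busy) = 1/6; P(busy | busy) = 1/6; P(busy | busy) = 1/6.
P = 1/6 × 1/6 × 1/6 × 1/6 = 1/1296.

1/1296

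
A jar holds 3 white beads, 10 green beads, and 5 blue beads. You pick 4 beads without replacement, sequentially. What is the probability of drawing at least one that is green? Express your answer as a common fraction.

P(no green) = 8/18 × 7/17 × 6/16 × 5/15 = 1680/73440 = 7/306.
P(at least one) = 1 − 7/306 = 299/306.

299/306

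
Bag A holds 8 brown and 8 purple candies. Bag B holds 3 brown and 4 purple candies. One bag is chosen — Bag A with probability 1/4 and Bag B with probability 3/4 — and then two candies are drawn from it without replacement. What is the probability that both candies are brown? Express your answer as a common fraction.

From Bag A: P(both brown) = (8/16)(7/15) = 7/30.
From Bag B: P(both brown) = (3/7)(2/6) = 1/7.
Total probability = (1/4)(7/30) + (3/4)(1/7) = 139/840.

139/840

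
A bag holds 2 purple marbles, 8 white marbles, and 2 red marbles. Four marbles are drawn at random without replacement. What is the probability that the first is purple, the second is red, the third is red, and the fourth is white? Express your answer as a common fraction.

Each draw changes the counts, so multiply the conditional probabilities along the sequence:
P = 2/12 × 2/11 × 1/10 × 8/9 = 32/11880 = 4/1485.

4/1485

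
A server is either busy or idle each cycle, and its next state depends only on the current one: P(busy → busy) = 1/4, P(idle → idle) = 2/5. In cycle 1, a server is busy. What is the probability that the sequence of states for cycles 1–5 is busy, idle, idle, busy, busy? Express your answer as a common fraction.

9/200

Cycle 1 is given. For each transition, use the conditional probability from the current state:
P(idle | busy) = 3/4; P(idle | idle) = 2/5; P(busy | idle) = 3/5; P(busy | busy) = 1/4.
P = 3/4 × 2/5 × 3/5 × 1/4 = 18/400 = 9/200.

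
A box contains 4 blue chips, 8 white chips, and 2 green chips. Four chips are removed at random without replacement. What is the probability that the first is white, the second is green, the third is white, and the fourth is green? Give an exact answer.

2/429

Chain rule:
P = 8/14 × 2/13 × 7/12 × 1/11 = 112/24024 = 2/429.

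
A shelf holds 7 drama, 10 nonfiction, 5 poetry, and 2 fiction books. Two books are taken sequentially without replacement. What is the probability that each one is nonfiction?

P = 10/24 × 9/23 = 90/552 = 15/92.

15/92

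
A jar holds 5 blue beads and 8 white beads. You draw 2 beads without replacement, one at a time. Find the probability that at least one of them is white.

P(no white) = 5/13 × 4/12 = 20/156 = 5/39.
P(at least one) = 1 − 5/39 = 34/39.

34/39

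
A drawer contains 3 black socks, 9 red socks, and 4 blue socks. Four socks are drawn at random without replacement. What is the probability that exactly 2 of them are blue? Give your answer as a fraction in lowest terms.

One ordering (blue drawn first) has probability 4/16 × 3/15 × 12/14 × 11/13 = 1584/43680 = 33/910.
There are C(4,2) = 6 such orderings, each equally likely, so P = 6 × 33/910 = 99/455.

99/455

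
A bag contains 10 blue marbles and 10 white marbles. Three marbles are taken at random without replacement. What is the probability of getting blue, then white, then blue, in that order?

5/38

Chain rule:
P = 10/20 × 10/19 × 9/18 = 900/6840 = 5/38.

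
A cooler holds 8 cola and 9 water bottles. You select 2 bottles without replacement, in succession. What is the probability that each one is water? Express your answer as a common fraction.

P(all water) = 9/17 × 8/16 = 72/272 = 9/34.

9/34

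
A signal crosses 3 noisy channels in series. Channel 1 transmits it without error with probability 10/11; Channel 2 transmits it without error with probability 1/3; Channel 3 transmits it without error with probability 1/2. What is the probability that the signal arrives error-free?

The events are sequential, so multiply the conditional probabilities:
P = 10/11 × 1/3 × 1/2 = 10/66 = 5/33.

5/33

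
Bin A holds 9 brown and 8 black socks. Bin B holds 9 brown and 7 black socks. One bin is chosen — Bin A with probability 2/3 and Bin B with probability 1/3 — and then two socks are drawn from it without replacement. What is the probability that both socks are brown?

47/170

From Bin A: P(both brown) = (9/17)(8/16) = 9/34.
From Bin B: P(both brown) = (9/16)(8/15) = 3/10.
Total probability = (2/3)(9/34) + (1/3)(3/10) = 47/170.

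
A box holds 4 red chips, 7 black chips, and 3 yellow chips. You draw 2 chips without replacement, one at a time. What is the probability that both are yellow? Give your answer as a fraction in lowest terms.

P = 3/14 × 2/13 = 6/182 = 3/91.

3/91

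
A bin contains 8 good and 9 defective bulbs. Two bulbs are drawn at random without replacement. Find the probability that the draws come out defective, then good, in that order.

Chain rule:
P = 9/17 × 8/16 = 72/272 = 9/34.

9/34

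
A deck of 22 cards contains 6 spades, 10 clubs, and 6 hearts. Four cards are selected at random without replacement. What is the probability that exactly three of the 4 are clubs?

288/1463

One ordering (clubs drawn first) has probability 10/22 × 9/21 × 8/20 × 12/19 = 8640/175560 = 72/1463.
There are C(4,3) = 4 such orderings, each equally likely, so P = 4 × 72/1463 = 288/1463.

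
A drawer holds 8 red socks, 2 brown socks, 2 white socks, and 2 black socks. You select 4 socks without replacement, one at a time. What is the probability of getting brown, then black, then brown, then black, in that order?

Chain rule:
P = 2/14 × 2/13 × 1/12 × 1/11 = 4/24024 = 1/6006.

1/6006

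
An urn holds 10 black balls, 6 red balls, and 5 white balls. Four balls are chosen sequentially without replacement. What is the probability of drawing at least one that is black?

377/399

P(no black) = 11/21 × 10/20 × 9/19 × 8/18 = 7920/143640 = 22/399.
P(at least one) = 1 − 22/399 = 377/399.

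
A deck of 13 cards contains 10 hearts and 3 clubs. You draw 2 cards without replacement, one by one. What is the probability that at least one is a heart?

P(no hearts) = 3/13 × 2/12 = 6/156 = 1/26.
P(at least one) = 1 − 1/26 = 25/26.

25/26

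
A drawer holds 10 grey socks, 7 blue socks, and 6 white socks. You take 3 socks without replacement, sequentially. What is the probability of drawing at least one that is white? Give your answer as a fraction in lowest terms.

P(no white) = 17/23 × 16/22 × 15/21 = 4080/10626 = 680/1771.
P(at least one) = 1 − 680/1771 = 1091/1771.

1091/1771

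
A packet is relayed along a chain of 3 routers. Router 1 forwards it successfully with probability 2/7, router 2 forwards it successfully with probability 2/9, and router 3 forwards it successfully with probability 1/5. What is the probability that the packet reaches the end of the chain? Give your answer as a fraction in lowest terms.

4/315

Multiplying along the chain,
P = 2/7 × 2/9 × 1/5 = 4/315.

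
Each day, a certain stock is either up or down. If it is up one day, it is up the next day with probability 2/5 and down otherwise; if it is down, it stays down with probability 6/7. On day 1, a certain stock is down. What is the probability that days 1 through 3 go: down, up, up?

Day 1 is given. For each transition, use the conditional probability from the current state:
P(up | down) = 1/7; P(up | up) = 2/5.
P = 1/7 × 2/5 = 2/35.

2/35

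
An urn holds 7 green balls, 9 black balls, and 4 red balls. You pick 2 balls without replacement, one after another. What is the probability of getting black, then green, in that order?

63/380

Chain rule:
P = 9/20 × 7/19 = 63/380.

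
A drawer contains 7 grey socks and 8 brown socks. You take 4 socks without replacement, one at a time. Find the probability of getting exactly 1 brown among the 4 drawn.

8/39

One ordering (brown drawn first) has probability 8/15 × 7/14 × 6/13 × 5/12 = 1680/32760 = 2/39.
There are C(4,1) = 4 such orderings, each equally likely, so P = 4 × 2/39 = 8/39.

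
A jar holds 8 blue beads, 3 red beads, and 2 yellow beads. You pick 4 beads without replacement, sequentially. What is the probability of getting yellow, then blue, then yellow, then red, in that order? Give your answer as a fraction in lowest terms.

2/715

Chain rule:
P = 2/13 × 8/12 × 1/11 × 3/10 = 48/17160 = 2/715.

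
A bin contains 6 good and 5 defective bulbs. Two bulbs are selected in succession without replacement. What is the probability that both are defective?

P = 5/11 × 4/10 = 20/110 = 2/11.

2/11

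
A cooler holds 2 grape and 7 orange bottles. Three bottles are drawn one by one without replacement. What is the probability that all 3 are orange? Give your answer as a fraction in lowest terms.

P(all orange) = 7/9 × 6/8 × 5/7 = 210/504 = 5/12.

5/12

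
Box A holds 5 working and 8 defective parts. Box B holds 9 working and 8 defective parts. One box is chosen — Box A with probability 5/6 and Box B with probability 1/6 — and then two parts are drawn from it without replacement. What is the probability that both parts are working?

From Box A: P(both working) = (5/13)(4/12) = 5/39.
From Box B: P(both working) = (9/17)(8/16) = 9/34.
Total probability = (5/6)(5/39) + (1/6)(9/34) = 1201/7956.

1201/7956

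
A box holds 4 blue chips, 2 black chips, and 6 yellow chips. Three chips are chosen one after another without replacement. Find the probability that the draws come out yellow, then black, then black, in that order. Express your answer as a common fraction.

1/110

Multiply the probability of each draw given the previous ones:
P = 6/12 × 2/11 × 1/10 = 12/1320 = 1/110.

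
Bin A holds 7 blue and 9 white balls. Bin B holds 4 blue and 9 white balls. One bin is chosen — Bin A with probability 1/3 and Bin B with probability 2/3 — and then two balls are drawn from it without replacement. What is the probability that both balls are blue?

From Bin A: P(both blue) = (7/16)(6/15) = 7/40.
From Bin B: P(both blue) = (4/13)(3/12) = 1/13.
Total probability = (1/3)(7/40) + (2/3)(1/13) = 57/520.

57/520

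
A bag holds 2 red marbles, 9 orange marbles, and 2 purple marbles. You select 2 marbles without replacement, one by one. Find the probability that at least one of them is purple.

P(no purple) = 11/13 × 10/12 = 110/156 = 55/78.
P(at least one) = 1 − 55/78 = 23/78.

23/78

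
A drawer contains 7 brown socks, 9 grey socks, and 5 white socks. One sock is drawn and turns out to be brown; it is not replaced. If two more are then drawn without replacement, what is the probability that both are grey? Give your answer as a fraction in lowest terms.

With the first sock removed, 9 grey remain out of 20.
P = 9/20 × 8/19 = 72/380 = 18/95.

18/95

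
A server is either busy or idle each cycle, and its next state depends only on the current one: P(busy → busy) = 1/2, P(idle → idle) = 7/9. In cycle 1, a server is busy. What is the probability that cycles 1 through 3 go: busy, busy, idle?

Cycle 1 is given. For each transition, use the conditional probability from the current state:
P(busy | busy) = 1/2; P(idle | busy) = 1/2.
P = 1/2 × 1/2 = 1/4.

1/4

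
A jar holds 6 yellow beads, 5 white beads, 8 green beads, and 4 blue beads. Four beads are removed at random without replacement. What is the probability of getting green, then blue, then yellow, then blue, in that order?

Multiply the probability of each draw given the previous ones:
P = 8/23 × 4/22 × 6/21 × 3/20 = 576/212520 = 24/8855.

24/8855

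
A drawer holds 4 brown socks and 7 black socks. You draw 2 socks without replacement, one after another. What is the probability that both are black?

21/55

P(every draw is black) = 7/11 × 6/10 = 42/110 = 21/55.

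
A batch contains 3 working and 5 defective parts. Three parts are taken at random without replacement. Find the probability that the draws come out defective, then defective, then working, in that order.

5/28

Multiply the probability of each draw given the previous ones:
P = 5/8 × 4/7 × 3/6 = 60/336 = 5/28.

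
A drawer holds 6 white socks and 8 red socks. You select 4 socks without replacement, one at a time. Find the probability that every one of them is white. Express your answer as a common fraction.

15/1001

P = 6/14 × 5/13 × 4/12 × 3/11 = 360/24024 = 15/1001.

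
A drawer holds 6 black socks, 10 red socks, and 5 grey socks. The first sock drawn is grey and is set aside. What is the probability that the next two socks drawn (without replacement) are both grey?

After the first draw, 4 of the remaining 20 socks are grey.
P = 4/20 × 3/19 = 12/380 = 3/95.

3/95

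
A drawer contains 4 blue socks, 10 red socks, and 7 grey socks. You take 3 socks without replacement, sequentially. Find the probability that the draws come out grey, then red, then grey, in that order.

1/19

Chain rule:
P = 7/21 × 10/20 × 6/19 = 420/7980 = 1/19.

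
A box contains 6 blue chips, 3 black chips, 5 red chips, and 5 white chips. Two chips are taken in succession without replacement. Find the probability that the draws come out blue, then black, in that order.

Chain rule:
P = 6/19 × 3/18 = 18/342 = 1/19.

1/19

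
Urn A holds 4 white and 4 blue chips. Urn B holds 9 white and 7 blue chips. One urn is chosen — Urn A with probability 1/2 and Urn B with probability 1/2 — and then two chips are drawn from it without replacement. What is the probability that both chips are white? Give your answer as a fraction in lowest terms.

From Urn A: P(both white) = (4/8)(3/7) = 3/14.
From Urn B: P(both white) = (9/16)(8/15) = 3/10.
Total probability = (1/2)(3/14) + (1/2)(3/10) = 9/35.

9/35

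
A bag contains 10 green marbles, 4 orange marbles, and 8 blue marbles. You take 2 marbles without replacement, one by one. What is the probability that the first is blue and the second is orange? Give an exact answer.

Each draw changes the counts, so multiply the conditional probabilities along the sequence:
P = 8/22 × 4/21 = 32/462 = 16/231.

16/231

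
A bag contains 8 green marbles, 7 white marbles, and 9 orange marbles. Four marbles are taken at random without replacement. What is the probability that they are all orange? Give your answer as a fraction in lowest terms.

P(all orange) = 9/24 × 8/23 × 7/22 × 6/21 = 3024/255024 = 3/253.

3/253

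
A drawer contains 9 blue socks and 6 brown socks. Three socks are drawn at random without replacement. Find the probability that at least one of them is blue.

P(no blue) = 6/15 × 5/14 × 4/13 = 120/2730 = 4/91.
P(at least one) = 1 − 4/91 = 87/91.

87/91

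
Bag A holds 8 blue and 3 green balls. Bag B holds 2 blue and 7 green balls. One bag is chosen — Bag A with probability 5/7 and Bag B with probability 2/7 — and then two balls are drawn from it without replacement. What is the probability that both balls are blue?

From Bag A: P(both blue) = (8/11)(7/10) = 28/55.
From Bag B: P(both blue) = (2/9)(1/8) = 1/36.
Total probability = (5/7)(28/55) + (2/7)(1/36) = 515/1386.

515/1386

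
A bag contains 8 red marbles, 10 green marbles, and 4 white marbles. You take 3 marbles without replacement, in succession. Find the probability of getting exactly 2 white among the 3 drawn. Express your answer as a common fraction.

One ordering (white drawn first) has probability 4/22 × 3/21 × 18/20 = 216/9240 = 9/385.
There are C(3,2) = 3 such orderings, each equally likely, so P = 3 × 9/385 = 27/385.

27/385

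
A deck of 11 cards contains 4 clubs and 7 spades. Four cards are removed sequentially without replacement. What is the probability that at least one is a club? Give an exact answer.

59/66

P(no clubs) = 7/11 × 6/10 × 5/9 × 4/8 = 840/7920 = 7/66.
P(at least one) = 1 − 7/66 = 59/66.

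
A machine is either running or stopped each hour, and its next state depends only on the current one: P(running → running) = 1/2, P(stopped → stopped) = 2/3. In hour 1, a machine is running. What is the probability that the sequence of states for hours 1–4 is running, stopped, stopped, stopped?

2/9

Hour 1 is given. For each transition, use the conditional probability from the current state:
P(stopped | running) = 1/2; P(stopped | stopped) = 2/3; P(stopped | stopped) = 2/3.
P = 1/2 × 2/3 × 2/3 = 4/18 = 2/9.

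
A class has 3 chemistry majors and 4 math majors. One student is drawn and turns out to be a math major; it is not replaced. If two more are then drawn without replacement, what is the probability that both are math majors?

With the first student removed, 3 math majors remain out of 6.
P = 3/6 × 2/5 = 6/30 = 1/5.

1/5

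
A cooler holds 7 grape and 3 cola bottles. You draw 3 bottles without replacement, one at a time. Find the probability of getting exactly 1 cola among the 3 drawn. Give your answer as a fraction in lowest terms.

21/40

One ordering (cola drawn first) has probability 3/10 × 7/9 × 6/8 = 126/720 = 7/40.
There are C(3,1) = 3 such orderings, each equally likely, so P = 3 × 7/40 = 21/40.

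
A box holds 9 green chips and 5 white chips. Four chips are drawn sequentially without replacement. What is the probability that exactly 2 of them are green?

360/1001

One ordering (green drawn first) has probability 9/14 × 8/13 × 5/12 × 4/11 = 1440/24024 = 60/1001.
There are C(4,2) = 6 such orderings, each equally likely, so P = 6 × 60/1001 = 360/1001.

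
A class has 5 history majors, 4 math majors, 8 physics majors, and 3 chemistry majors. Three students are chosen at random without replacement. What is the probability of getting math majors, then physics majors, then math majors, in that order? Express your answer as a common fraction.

4/285

Chain rule:
P = 4/20 × 8/19 × 3/18 = 96/6840 = 4/285.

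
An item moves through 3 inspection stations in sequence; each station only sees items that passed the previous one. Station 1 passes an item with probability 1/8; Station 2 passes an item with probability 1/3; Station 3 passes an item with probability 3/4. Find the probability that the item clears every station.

Each stage is reached only if all earlier stages succeed, so
P = 1/8 × 1/3 × 3/4 = 3/96 = 1/32.

1/32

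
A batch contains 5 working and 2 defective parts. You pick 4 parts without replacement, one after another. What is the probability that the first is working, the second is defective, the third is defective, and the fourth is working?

Each draw changes the counts, so multiply the conditional probabilities along the sequence:
P = 5/7 × 2/6 × 1/5 × 4/4 = 40/840 = 1/21.

1/21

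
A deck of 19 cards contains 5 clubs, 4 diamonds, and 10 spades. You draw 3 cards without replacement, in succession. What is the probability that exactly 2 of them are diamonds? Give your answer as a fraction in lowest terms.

One ordering (diamonds drawn first) has probability 4/19 × 3/18 × 15/17 = 180/5814 = 10/323.
There are C(3,2) = 3 such orderings, each equally likely, so P = 3 × 10/323 = 30/323.

30/323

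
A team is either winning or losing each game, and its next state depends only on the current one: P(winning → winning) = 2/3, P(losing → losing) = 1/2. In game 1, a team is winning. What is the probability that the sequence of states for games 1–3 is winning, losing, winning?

Game 1 is given. For each transition, use the conditional probability from the current state:
P(losing | winning) = 1/3; P(winning | losing) = 1/2.
P = 1/3 × 1/2 = 1/6.

1/6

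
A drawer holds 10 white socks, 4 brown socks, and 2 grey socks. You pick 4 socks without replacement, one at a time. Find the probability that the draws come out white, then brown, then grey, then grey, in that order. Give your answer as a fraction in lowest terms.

1/546

Multiply the probability of each draw given the previous ones:
P = 10/16 × 4/15 × 2/14 × 1/13 = 80/43680 = 1/546.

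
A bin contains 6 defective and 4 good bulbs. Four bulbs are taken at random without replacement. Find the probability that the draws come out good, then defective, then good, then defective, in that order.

1/14

Chain rule:
P = 4/10 × 6/9 × 3/8 × 5/7 = 360/5040 = 1/14.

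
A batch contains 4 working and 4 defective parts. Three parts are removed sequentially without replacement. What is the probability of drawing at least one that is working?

13/14

P(no working) = 4/8 × 3/7 × 2/6 = 24/336 = 1/14.
P(at least one) = 1 − 1/14 = 13/14.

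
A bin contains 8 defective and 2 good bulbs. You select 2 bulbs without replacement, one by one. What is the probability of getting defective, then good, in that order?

Each draw changes the counts, so multiply the conditional probabilities along the sequence:
P = 8/10 × 2/9 = 16/90 = 8/45.

8/45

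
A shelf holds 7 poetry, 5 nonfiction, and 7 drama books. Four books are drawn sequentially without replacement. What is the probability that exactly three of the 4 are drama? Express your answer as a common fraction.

35/323

One ordering (drama drawn first) has probability 7/19 × 6/18 × 5/17 × 12/16 = 2520/93024 = 35/1292.
There are C(4,3) = 4 such orderings, each equally likely, so P = 4 × 35/1292 = 35/323.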